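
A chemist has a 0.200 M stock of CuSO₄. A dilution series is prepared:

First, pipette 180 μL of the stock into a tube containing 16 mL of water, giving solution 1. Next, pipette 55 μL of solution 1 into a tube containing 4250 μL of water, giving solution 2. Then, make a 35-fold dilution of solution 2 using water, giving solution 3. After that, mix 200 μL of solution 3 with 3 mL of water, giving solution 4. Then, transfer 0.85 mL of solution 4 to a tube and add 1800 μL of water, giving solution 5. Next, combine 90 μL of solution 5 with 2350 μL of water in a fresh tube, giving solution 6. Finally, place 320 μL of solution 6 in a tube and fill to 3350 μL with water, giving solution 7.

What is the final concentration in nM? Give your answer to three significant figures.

Step 1: 180 μL + 16 mL = 16180 μL total → factor 16180/180 = 89.889
Step 2: 55 μL + 4250 μL = 4305 μL total → factor 4305/55 = 78.273
Step 3: 35-fold → factor 35
Step 4: 200 μL + 3 mL = 3200 μL total → factor 3200/200 = 16
Step 5: 0.85 mL + 1800 μL = 2.65 mL total → factor 2.65/0.85 = 3.1176
Step 6: 90 μL + 2350 μL = 2440 μL total → factor 2440/90 = 27.111
Step 7: 320 μL brought to 3350 μL → factor 3350/320 = 10.469
Overall dilution factor = 89.889 × 78.273 × 35 × 16 × 3.1176 × 27.111 × 10.469 = 3.4864 × 10^9
Final = 0.200 M / 3.4864 × 10^9 = 5.737 × 10^-11 M = 0.0574 nM

0.0574 nM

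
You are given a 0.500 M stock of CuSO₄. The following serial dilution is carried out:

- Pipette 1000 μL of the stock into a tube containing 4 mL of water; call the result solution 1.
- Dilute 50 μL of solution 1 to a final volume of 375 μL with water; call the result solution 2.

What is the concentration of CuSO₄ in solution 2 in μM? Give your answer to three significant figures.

Step 1: 1000 μL + 4 mL = 5000 μL total → factor 5000/1000 = 5
Step 2: 50 μL brought to 375 μL → factor 375/50 = 7.5
Overall dilution factor = 5 × 7.5 = 37.5
Final = 0.500 M / 37.5 = 0.01333 M = 1.33 × 10^4 μM

1.33 × 10^4 μM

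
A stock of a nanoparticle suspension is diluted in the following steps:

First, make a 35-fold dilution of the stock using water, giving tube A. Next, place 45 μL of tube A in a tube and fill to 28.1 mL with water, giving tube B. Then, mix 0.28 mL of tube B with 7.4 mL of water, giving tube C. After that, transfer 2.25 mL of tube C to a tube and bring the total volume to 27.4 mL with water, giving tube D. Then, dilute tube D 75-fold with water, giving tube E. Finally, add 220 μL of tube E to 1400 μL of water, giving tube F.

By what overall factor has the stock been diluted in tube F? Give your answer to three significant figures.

Step 1: 35-fold → factor 35
Step 2: 45 μL brought to 28.1 mL → factor 28100/45 = 624.44
Step 3: 0.28 mL + 7.4 mL = 7.68 mL total → factor 7.68/0.28 = 27.429
Step 4: 2.25 mL brought to 27.4 mL → factor 27.4/2.25 = 12.178
Step 5: 75-fold → factor 75
Step 6: 220 μL + 1400 μL = 1620 μL total → factor 1620/220 = 7.3636
Overall dilution factor = 35 × 624.44 × 27.429 × 12.178 × 75 × 7.3636 = 4.0317 × 10^9

4.03 × 10^9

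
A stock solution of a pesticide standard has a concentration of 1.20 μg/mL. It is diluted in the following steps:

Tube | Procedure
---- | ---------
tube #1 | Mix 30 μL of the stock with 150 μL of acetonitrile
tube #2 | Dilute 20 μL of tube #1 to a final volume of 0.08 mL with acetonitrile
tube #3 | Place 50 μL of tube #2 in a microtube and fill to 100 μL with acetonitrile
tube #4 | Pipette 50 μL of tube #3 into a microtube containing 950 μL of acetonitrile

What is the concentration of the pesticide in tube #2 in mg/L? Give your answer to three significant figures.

0.0500 mg/L

Step 1: 30 μL + 150 μL = 180 μL total → factor 180/30 = 6
Step 2: 20 μL brought to 0.08 mL → factor 80/20 = 4
Dilution factor through tube #2 = 6 × 4 = 24
[tube #2] = 1.20 μg/mL / 24 = 0.05000 μg/mL = 0.0500 mg/L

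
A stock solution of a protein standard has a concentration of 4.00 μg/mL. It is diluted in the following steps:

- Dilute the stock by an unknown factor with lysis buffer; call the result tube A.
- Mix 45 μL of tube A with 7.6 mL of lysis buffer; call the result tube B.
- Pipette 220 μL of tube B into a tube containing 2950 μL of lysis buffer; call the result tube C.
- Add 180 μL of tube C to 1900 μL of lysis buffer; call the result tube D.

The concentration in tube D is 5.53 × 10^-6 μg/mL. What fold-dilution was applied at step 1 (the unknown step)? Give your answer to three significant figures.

Step 1: unknown factor x
Step 2: 45 μL + 7.6 mL = 7645 μL total → factor 7645/45 = 169.89
Step 3: 220 μL + 2950 μL = 3170 μL total → factor 3170/220 = 14.409
Step 4: 180 μL + 1900 μL = 2080 μL total → factor 2080/180 = 11.556
Product of known-step factors = 28287
Overall factor = 4.00 μg/mL / (5.53 × 10^-6 μg/mL) = 7.2333 × 10^5
x = 7.2333 × 10^5 / 28287 = 25.6

25.6-fold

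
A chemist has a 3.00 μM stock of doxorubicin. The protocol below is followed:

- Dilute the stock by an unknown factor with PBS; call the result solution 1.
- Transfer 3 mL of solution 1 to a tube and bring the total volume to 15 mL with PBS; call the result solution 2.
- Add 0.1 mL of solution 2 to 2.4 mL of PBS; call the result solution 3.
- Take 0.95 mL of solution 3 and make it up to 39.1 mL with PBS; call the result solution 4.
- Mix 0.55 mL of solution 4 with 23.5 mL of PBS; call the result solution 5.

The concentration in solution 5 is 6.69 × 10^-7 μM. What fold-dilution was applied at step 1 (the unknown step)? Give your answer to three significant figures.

19.9-fold

Step 1: unknown factor x
Step 2: 3 mL brought to 15 mL → factor 15/3 = 5
Step 3: 0.1 mL + 2.4 mL = 2.5 mL total → factor 2.5/0.1 = 25
Step 4: 0.95 mL brought to 39.1 mL → factor 39.1/0.95 = 41.158
Step 5: 0.55 mL + 23.5 mL = 24.05 mL total → factor 24.05/0.55 = 43.727
Product of known-step factors = 2.2497 × 10^5
Overall factor = 3.00 μM / (6.69 × 10^-7 μM) = 4.4843 × 10^6
x = 4.4843 × 10^6 / 2.2497 × 10^5 = 19.9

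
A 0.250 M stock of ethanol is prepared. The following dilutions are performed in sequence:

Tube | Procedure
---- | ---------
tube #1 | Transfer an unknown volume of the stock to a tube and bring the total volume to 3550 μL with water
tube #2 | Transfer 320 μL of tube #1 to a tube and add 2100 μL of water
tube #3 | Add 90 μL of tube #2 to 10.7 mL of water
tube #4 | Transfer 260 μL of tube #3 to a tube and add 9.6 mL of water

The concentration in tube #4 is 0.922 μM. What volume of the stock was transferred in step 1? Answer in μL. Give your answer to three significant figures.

450 μL

Step 1: v brought to 3550 μL → factor = 3550 μL/v
Step 2: 320 μL + 2100 μL = 2420 μL total → factor 2420/320 = 7.5625
Step 3: 90 μL + 10.7 mL = 10790 μL total → factor 10790/90 = 119.89
Step 4: 260 μL + 9.6 mL = 9860 μL total → factor 9860/260 = 37.923
Product of known-step factors = 34383
Overall factor = 0.250 M / (0.922 μM) = 2.7115 × 10^5
Step-1 factor = 2.7115 × 10^5 / 34383 = 7.8861
v = 3550 μL / 7.8861 = 450 μL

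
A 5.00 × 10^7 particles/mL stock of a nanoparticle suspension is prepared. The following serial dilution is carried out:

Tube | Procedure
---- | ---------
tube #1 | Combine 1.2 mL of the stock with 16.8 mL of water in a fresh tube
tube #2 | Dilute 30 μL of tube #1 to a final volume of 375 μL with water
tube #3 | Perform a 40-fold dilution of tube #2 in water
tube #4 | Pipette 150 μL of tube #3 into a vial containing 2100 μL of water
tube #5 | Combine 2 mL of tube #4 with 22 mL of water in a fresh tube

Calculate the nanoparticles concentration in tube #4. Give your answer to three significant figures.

444 particles/mL

Step 1: 1.2 mL + 16.8 mL = 18 mL total → factor 18/1.2 = 15
Step 2: 30 μL brought to 375 μL → factor 375/30 = 12.5
Step 3: 40-fold → factor 40
Step 4: 150 μL + 2100 μL = 2250 μL total → factor 2250/150 = 15
Dilution factor through tube #4 = 15 × 12.5 × 40 × 15 = 1.125 × 10^5
[tube #4] = 5.00 × 10^7 particles/mL / 1.125 × 10^5 = 444 particles/mL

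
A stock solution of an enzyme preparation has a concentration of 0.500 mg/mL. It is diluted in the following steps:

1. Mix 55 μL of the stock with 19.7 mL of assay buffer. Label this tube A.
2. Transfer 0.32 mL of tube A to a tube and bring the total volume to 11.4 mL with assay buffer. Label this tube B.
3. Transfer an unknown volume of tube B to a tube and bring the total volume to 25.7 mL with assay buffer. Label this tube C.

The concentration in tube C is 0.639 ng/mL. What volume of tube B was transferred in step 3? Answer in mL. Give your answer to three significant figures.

Step 1: 55 μL + 19.7 mL = 19755 μL total → factor 19755/55 = 359.18
Step 2: 0.32 mL brought to 11.4 mL → factor 11.4/0.32 = 35.625
Step 3: v brought to 25.7 mL → factor = 25.7 mL/v
Product of known-step factors = 12796
Overall factor = 0.500 mg/mL / (0.639 ng/mL) = 7.8247 × 10^5
Step-3 factor = 7.8247 × 10^5 / 12796 = 61.15
v = 25.7 mL / 61.15 = 0.420 mL

0.420 mL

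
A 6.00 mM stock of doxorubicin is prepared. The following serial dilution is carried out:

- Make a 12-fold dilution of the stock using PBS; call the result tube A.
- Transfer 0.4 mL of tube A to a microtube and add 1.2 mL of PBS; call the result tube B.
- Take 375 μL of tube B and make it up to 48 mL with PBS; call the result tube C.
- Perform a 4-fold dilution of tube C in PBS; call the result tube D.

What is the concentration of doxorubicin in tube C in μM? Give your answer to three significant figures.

Step 1: 12-fold → factor 12
Step 2: 0.4 mL + 1.2 mL = 1.6 mL total → factor 1.6/0.4 = 4
Step 3: 375 μL brought to 48 mL → factor 48000/375 = 128
Dilution factor through tube C = 12 × 4 × 128 = 6144
[tube C] = 6.00 mM / 6144 = 0.0009766 mM = 0.977 μM

0.977 μM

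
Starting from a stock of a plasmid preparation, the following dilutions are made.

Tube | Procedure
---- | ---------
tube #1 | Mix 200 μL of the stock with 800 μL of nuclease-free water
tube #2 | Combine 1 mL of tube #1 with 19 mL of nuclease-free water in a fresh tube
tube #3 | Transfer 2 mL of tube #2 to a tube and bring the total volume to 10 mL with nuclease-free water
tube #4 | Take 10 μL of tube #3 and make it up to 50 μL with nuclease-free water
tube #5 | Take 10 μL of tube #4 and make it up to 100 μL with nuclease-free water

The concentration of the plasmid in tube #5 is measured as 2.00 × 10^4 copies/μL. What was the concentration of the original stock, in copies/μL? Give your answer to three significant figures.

5.00 × 10^8 copies/μL

Step 1: 200 μL + 800 μL = 1000 μL total → factor 1000/200 = 5
Step 2: 1 mL + 19 mL = 20 mL total → factor 20/1 = 20
Step 3: 2 mL brought to 10 mL → factor 10/2 = 5
Step 4: 10 μL brought to 50 μL → factor 50/10 = 5
Step 5: 10 μL brought to 100 μL → factor 100/10 = 10
Overall dilution factor = 5 × 20 × 5 × 5 × 10 = 25000
Stock = 2.00 × 10^4 copies/μL × 25000 = 5.00 × 10^8 copies/μL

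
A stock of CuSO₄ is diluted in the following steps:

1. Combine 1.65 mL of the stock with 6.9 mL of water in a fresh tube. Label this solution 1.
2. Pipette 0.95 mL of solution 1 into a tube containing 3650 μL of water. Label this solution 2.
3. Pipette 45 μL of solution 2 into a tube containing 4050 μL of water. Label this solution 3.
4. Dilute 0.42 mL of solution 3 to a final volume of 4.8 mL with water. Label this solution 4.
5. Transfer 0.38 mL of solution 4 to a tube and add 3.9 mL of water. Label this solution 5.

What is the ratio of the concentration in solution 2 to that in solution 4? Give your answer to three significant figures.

Step 1: 1.65 mL + 6.9 mL = 8.55 mL total → factor 8.55/1.65 = 5.1818
Step 2: 0.95 mL + 3650 μL = 4.6 mL total → factor 4.6/0.95 = 4.8421
Step 3: 45 μL + 4050 μL = 4095 μL total → factor 4095/45 = 91
Step 4: 0.42 mL brought to 4.8 mL → factor 4.8/0.42 = 11.429
Dilution factor to solution 2 = 25.091; to solution 4 = 26095
[solution 2]/[solution 4] = (factor to solution 4)/(factor to solution 2) = 26095/25.091 = 1.04 × 10^3

1.04 × 10^3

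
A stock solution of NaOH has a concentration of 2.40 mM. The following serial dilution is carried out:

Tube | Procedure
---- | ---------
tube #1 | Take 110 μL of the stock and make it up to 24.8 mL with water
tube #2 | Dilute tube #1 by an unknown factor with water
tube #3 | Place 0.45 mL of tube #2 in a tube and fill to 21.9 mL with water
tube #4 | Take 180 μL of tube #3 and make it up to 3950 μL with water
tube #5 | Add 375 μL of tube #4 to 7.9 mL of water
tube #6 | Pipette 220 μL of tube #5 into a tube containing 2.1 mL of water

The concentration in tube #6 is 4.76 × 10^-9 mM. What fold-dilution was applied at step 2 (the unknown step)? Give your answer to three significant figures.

9.00-fold

Step 1: 110 μL brought to 24.8 mL → factor 24800/110 = 225.45
Step 2: unknown factor x
Step 3: 0.45 mL brought to 21.9 mL → factor 21.9/0.45 = 48.667
Step 4: 180 μL brought to 3950 μL → factor 3950/180 = 21.944
Step 5: 375 μL + 7.9 mL = 8275 μL total → factor 8275/375 = 22.067
Step 6: 220 μL + 2.1 mL = 2320 μL total → factor 2320/220 = 10.545
Product of known-step factors = 5.603 × 10^7
Overall factor = 2.40 mM / (4.76 × 10^-9 mM) = 5.042 × 10^8
x = 5.042 × 10^8 / 5.603 × 10^7 = 9.00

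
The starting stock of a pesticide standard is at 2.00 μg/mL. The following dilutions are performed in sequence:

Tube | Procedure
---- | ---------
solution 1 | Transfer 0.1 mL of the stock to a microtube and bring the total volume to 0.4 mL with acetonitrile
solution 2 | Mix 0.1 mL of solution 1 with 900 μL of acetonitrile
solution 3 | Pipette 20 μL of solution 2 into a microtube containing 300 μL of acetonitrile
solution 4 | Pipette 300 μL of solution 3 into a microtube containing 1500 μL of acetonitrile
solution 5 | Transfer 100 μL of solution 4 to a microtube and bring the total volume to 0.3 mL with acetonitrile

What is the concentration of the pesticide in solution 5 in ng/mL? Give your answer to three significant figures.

0.174 ng/mL

Step 1: 0.1 mL brought to 0.4 mL → factor 0.4/0.1 = 4
Step 2: 0.1 mL + 900 μL = 1 mL total → factor 1/0.1 = 10
Step 3: 20 μL + 300 μL = 320 μL total → factor 320/20 = 16
Step 4: 300 μL + 1500 μL = 1800 μL total → factor 1800/300 = 6
Step 5: 100 μL brought to 0.3 mL → factor 300/100 = 3
Overall dilution factor = 4 × 10 × 16 × 6 × 3 = 11520
Final = 2.00 μg/mL / 11520 = 0.0001736 μg/mL = 0.174 ng/mL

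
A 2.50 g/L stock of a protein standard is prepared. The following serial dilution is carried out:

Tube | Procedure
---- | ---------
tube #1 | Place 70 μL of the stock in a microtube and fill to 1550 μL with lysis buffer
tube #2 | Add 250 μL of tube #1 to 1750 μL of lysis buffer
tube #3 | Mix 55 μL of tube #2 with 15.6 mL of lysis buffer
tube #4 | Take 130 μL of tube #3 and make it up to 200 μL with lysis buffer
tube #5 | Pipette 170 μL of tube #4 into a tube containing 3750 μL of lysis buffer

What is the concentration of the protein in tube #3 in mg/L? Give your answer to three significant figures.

0.0496 mg/L

Step 1: 70 μL brought to 1550 μL → factor 1550/70 = 22.143
Step 2: 250 μL + 1750 μL = 2000 μL total → factor 2000/250 = 8
Step 3: 55 μL + 15.6 mL = 15655 μL total → factor 15655/55 = 284.64
Dilution factor through tube #3 = 22.143 × 8 × 284.64 = 50421
[tube #3] = 2.50 g/L / 50421 = 4.958 × 10^-5 g/L = 0.0496 mg/L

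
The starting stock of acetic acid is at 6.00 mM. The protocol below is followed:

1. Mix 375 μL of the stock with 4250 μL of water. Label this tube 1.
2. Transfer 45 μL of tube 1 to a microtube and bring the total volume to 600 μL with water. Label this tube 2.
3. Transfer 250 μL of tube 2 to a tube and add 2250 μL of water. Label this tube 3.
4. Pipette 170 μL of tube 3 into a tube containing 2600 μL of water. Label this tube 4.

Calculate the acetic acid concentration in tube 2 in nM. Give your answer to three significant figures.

Step 1: 375 μL + 4250 μL = 4625 μL total → factor 4625/375 = 12.333
Step 2: 45 μL brought to 600 μL → factor 600/45 = 13.333
Dilution factor through tube 2 = 12.333 × 13.333 = 164.44
[tube 2] = 6.00 mM / 164.44 = 0.03649 mM = 3.65 × 10^4 nM

3.65 × 10^4 nM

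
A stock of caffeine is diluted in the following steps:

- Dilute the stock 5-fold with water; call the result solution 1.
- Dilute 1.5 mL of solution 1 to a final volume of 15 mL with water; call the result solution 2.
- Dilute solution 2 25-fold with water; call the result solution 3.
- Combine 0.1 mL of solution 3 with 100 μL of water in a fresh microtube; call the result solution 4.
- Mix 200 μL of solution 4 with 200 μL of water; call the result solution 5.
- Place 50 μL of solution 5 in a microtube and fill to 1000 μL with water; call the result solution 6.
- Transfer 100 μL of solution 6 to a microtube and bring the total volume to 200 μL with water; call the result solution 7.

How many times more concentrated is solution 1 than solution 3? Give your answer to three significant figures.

250

Step 1: 5-fold → factor 5
Step 2: 1.5 mL brought to 15 mL → factor 15/1.5 = 10
Step 3: 25-fold → factor 25
Dilution factor to solution 1 = 5; to solution 3 = 1250
[solution 1]/[solution 3] = (factor to solution 3)/(factor to solution 1) = 1250/5 = 250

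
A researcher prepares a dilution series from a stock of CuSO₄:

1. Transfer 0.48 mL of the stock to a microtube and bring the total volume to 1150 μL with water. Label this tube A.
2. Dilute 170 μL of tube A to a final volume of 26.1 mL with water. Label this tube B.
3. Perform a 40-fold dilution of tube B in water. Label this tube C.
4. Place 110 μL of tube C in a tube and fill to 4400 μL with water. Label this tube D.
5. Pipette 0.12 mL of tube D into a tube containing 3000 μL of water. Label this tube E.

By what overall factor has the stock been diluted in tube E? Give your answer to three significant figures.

1.53 × 10^7

Step 1: 0.48 mL brought to 1150 μL → factor 1.15/0.48 = 2.3958
Step 2: 170 μL brought to 26.1 mL → factor 26100/170 = 153.53
Step 3: 40-fold → factor 40
Step 4: 110 μL brought to 4400 μL → factor 4400/110 = 40
Step 5: 0.12 mL + 3000 μL = 3.12 mL total → factor 3.12/0.12 = 26
Overall dilution factor = 2.3958 × 153.53 × 40 × 40 × 26 = 1.5302 × 10^7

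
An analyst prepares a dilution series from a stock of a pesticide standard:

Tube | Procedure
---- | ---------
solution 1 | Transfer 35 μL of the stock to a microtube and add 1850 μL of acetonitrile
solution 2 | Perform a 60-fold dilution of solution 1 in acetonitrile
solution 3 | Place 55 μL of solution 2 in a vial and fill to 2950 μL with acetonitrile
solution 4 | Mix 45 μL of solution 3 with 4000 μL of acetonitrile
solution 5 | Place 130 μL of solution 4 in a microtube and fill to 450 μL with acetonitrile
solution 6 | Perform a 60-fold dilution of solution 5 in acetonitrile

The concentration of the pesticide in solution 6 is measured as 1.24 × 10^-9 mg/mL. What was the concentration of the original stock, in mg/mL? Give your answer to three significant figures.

Step 1: 35 μL + 1850 μL = 1885 μL total → factor 1885/35 = 53.857
Step 2: 60-fold → factor 60
Step 3: 55 μL brought to 2950 μL → factor 2950/55 = 53.636
Step 4: 45 μL + 4000 μL = 4045 μL total → factor 4045/45 = 89.889
Step 5: 130 μL brought to 450 μL → factor 450/130 = 3.4615
Step 6: 60-fold → factor 60
Overall dilution factor = 53.857 × 60 × 53.636 × 89.889 × 3.4615 × 60 = 3.2358 × 10^9
Stock = 1.24 × 10^-9 mg/mL × 3.2358 × 10^9 = 4.01 mg/mL

4.01 mg/mL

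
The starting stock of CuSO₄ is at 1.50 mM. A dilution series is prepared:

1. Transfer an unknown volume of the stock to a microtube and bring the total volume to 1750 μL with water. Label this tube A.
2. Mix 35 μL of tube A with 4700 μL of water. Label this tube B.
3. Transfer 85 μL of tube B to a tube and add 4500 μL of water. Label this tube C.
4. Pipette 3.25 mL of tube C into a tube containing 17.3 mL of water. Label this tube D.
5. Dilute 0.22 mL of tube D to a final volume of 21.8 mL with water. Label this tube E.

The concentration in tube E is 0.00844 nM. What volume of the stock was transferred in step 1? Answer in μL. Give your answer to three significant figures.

45.0 μL

Step 1: v brought to 1750 μL → factor = 1750 μL/v
Step 2: 35 μL + 4700 μL = 4735 μL total → factor 4735/35 = 135.29
Step 3: 85 μL + 4500 μL = 4585 μL total → factor 4585/85 = 53.941
Step 4: 3.25 mL + 17.3 mL = 20.55 mL total → factor 20.55/3.25 = 6.3231
Step 5: 0.22 mL brought to 21.8 mL → factor 21.8/0.22 = 99.091
Product of known-step factors = 4.5723 × 10^6
Overall factor = 1.50 mM / (0.00844 nM) = 1.7773 × 10^8
Step-1 factor = 1.7773 × 10^8 / 4.5723 × 10^6 = 38.87
v = 1750 μL / 38.87 = 45.0 μL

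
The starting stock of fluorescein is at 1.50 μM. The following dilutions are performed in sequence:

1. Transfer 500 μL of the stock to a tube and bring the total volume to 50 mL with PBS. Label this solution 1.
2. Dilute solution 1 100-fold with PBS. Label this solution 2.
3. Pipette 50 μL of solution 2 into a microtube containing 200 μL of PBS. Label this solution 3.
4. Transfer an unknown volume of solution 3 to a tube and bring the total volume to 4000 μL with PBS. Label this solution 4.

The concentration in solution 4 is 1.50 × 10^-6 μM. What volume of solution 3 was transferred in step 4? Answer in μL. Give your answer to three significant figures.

200 μL

Step 1: 500 μL brought to 50 mL → factor 50000/500 = 100
Step 2: 100-fold → factor 100
Step 3: 50 μL + 200 μL = 250 μL total → factor 250/50 = 5
Step 4: v brought to 4000 μL → factor = 4000 μL/v
Product of known-step factors = 50000
Overall factor = 1.50 μM / (1.50 × 10^-6 μM) = 1 × 10^6
Step-4 factor = 1 × 10^6 / 50000 = 20
v = 4000 μL / 20 = 200 μL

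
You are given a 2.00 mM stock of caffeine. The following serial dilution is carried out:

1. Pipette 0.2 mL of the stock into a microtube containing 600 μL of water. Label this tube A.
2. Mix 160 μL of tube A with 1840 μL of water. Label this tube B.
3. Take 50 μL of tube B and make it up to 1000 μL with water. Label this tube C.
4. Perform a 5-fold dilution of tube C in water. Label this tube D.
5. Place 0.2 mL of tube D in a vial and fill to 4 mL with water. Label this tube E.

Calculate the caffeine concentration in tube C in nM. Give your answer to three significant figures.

2.00 × 10^3 nM

Step 1: 0.2 mL + 600 μL = 0.8 mL total → factor 0.8/0.2 = 4
Step 2: 160 μL + 1840 μL = 2000 μL total → factor 2000/160 = 12.5
Step 3: 50 μL brought to 1000 μL → factor 1000/50 = 20
Dilution factor through tube C = 4 × 12.5 × 20 = 1000
[tube C] = 2.00 mM / 1000 = 0.002000 mM = 2.00 × 10^3 nM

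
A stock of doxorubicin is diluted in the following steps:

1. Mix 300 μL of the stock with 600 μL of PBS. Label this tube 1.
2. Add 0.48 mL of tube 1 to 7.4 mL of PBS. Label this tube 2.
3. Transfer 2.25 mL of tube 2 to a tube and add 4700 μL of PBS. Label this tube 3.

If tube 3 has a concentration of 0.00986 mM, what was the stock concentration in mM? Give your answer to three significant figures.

Step 1: 300 μL + 600 μL = 900 μL total → factor 900/300 = 3
Step 2: 0.48 mL + 7.4 mL = 7.88 mL total → factor 7.88/0.48 = 16.417
Step 3: 2.25 mL + 4700 μL = 6.95 mL total → factor 6.95/2.25 = 3.0889
Overall dilution factor = 3 × 16.417 × 3.0889 = 152.13
Stock = 0.00986 mM × 152.13 = 1.50 mM

1.50 mM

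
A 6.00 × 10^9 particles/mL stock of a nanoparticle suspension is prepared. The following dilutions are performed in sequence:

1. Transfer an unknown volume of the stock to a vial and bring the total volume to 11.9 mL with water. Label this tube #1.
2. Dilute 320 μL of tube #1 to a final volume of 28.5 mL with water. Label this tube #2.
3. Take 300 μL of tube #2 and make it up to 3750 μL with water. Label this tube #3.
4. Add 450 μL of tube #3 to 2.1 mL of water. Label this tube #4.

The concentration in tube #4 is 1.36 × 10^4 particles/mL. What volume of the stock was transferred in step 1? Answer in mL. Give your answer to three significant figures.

0.170 mL

Step 1: v brought to 11.9 mL → factor = 11.9 mL/v
Step 2: 320 μL brought to 28.5 mL → factor 28500/320 = 89.062
Step 3: 300 μL brought to 3750 μL → factor 3750/300 = 12.5
Step 4: 450 μL + 2.1 mL = 2550 μL total → factor 2550/450 = 5.6667
Product of known-step factors = 6308.6
Overall factor = 6.00 × 10^9 particles/mL / (1.36 × 10^4 particles/mL) = 4.4118 × 10^5
Step-1 factor = 4.4118 × 10^5 / 6308.6 = 69.933
v = 11.9 mL / 69.933 = 0.170 mL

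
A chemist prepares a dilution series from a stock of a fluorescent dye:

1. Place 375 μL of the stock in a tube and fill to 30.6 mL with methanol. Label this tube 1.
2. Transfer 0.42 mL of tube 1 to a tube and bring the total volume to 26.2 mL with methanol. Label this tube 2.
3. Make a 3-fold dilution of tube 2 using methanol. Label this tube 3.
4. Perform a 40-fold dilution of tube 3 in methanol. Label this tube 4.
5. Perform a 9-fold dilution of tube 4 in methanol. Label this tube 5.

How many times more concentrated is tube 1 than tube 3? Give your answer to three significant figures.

Step 1: 375 μL brought to 30.6 mL → factor 30600/375 = 81.6
Step 2: 0.42 mL brought to 26.2 mL → factor 26.2/0.42 = 62.381
Step 3: 3-fold → factor 3
Dilution factor to tube 1 = 81.6; to tube 3 = 15271
[tube 1]/[tube 3] = (factor to tube 3)/(factor to tube 1) = 15271/81.6 = 187

187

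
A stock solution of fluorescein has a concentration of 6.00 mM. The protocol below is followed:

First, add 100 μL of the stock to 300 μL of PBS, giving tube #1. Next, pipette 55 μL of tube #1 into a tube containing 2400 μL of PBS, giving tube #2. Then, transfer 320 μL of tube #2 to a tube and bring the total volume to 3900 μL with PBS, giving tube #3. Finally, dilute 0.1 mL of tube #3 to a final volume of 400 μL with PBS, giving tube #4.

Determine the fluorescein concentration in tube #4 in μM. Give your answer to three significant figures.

0.689 μM

Step 1: 100 μL + 300 μL = 400 μL total → factor 400/100 = 4
Step 2: 55 μL + 2400 μL = 2455 μL total → factor 2455/55 = 44.636
Step 3: 320 μL brought to 3900 μL → factor 3900/320 = 12.188
Step 4: 0.1 mL brought to 400 μL → factor 0.4/0.1 = 4
Overall dilution factor = 4 × 44.636 × 12.188 × 4 = 8704.1
Final = 6.00 mM / 8704.1 = 0.0006893 mM = 0.689 μM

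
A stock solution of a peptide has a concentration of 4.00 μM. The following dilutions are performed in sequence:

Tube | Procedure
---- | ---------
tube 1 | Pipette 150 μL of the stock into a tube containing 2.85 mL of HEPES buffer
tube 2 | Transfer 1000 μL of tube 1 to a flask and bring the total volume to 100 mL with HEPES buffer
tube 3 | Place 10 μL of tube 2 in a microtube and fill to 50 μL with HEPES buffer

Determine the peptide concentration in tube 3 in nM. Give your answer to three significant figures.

0.400 nM

Step 1: 150 μL + 2.85 mL = 3000 μL total → factor 3000/150 = 20
Step 2: 1000 μL brought to 100 mL → factor 1 × 10^5/1000 = 100
Step 3: 10 μL brought to 50 μL → factor 50/10 = 5
Overall dilution factor = 20 × 100 × 5 = 10000
Final = 4.00 μM / 10000 = 0.0004000 μM = 0.400 nM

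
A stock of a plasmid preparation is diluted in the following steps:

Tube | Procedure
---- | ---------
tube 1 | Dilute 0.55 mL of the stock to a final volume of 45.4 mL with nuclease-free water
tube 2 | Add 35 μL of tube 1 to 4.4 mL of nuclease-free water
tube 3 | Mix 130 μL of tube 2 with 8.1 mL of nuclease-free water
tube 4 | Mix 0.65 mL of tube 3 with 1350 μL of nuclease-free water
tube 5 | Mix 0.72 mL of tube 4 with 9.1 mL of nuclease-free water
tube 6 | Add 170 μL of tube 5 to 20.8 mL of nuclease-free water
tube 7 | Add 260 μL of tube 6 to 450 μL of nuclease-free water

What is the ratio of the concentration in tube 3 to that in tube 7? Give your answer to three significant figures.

1.41 × 10^4

Step 1: 0.55 mL brought to 45.4 mL → factor 45.4/0.55 = 82.545
Step 2: 35 μL + 4.4 mL = 4435 μL total → factor 4435/35 = 126.71
Step 3: 130 μL + 8.1 mL = 8230 μL total → factor 8230/130 = 63.308
Step 4: 0.65 mL + 1350 μL = 2 mL total → factor 2/0.65 = 3.0769
Step 5: 0.72 mL + 9.1 mL = 9.82 mL total → factor 9.82/0.72 = 13.639
Step 6: 170 μL + 20.8 mL = 20970 μL total → factor 20970/170 = 123.35
Step 7: 260 μL + 450 μL = 710 μL total → factor 710/260 = 2.7308
Dilution factor to tube 3 = 6.6218 × 10^5; to tube 7 = 9.3606 × 10^9
[tube 3]/[tube 7] = (factor to tube 7)/(factor to tube 3) = 9.3606 × 10^9/6.6218 × 10^5 = 1.41 × 10^4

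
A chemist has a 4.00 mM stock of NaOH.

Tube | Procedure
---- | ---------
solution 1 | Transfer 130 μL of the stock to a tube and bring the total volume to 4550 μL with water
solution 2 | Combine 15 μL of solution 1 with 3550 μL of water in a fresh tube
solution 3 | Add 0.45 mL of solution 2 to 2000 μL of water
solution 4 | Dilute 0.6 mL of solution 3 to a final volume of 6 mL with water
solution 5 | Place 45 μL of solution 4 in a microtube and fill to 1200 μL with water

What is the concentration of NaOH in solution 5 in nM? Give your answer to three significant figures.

Step 1: 130 μL brought to 4550 μL → factor 4550/130 = 35
Step 2: 15 μL + 3550 μL = 3565 μL total → factor 3565/15 = 237.67
Step 3: 0.45 mL + 2000 μL = 2.45 mL total → factor 2.45/0.45 = 5.4444
Step 4: 0.6 mL brought to 6 mL → factor 6/0.6 = 10
Step 5: 45 μL brought to 1200 μL → factor 1200/45 = 26.667
Overall dilution factor = 35 × 237.67 × 5.4444 × 10 × 26.667 = 1.2077 × 10^7
Final = 4.00 mM / 1.2077 × 10^7 = 3.312 × 10^-7 mM = 0.331 nM

0.331 nM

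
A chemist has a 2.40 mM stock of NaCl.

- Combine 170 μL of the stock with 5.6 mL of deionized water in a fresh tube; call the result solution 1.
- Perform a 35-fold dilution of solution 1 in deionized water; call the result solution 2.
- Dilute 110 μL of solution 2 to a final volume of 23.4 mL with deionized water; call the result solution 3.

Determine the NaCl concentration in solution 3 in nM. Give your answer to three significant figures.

9.50 nM

Step 1: 170 μL + 5.6 mL = 5770 μL total → factor 5770/170 = 33.941
Step 2: 35-fold → factor 35
Step 3: 110 μL brought to 23.4 mL → factor 23400/110 = 212.73
Overall dilution factor = 33.941 × 35 × 212.73 = 2.5271 × 10^5
Final = 2.40 mM / 2.5271 × 10^5 = 9.497 × 10^-6 mM = 9.50 nM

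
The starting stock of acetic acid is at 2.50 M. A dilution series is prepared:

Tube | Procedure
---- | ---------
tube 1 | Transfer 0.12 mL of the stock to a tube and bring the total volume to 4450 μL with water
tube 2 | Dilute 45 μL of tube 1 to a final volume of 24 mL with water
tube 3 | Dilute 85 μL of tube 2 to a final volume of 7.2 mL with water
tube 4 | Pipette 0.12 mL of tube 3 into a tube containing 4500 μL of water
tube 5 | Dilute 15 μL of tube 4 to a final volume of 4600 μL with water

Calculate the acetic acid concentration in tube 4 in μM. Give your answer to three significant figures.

0.0388 μM

Step 1: 0.12 mL brought to 4450 μL → factor 4.45/0.12 = 37.083
Step 2: 45 μL brought to 24 mL → factor 24000/45 = 533.33
Step 3: 85 μL brought to 7.2 mL → factor 7200/85 = 84.706
Step 4: 0.12 mL + 4500 μL = 4.62 mL total → factor 4.62/0.12 = 38.5
Dilution factor through tube 4 = 37.083 × 533.33 × 84.706 × 38.5 = 6.4499 × 10^7
[tube 4] = 2.50 M / 6.4499 × 10^7 = 3.876 × 10^-8 M = 0.0388 μM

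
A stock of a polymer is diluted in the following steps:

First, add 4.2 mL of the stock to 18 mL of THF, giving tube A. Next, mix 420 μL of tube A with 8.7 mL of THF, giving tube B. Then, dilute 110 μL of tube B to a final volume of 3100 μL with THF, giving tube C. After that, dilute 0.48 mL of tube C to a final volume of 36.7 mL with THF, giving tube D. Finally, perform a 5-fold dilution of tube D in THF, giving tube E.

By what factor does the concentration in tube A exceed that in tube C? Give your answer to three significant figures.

612

Step 1: 4.2 mL + 18 mL = 22.2 mL total → factor 22.2/4.2 = 5.2857
Step 2: 420 μL + 8.7 mL = 9120 μL total → factor 9120/420 = 21.714
Step 3: 110 μL brought to 3100 μL → factor 3100/110 = 28.182
Dilution factor to tube A = 5.2857; to tube C = 3234.6
[tube A]/[tube C] = (factor to tube C)/(factor to tube A) = 3234.6/5.2857 = 612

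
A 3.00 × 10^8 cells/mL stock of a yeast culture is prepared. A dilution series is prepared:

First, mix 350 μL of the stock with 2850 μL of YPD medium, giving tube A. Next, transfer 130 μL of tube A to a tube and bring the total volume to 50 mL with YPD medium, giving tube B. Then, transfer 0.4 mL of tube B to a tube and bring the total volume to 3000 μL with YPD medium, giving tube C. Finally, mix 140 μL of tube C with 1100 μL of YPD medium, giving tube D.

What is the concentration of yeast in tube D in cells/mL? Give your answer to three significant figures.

Step 1: 350 μL + 2850 μL = 3200 μL total → factor 3200/350 = 9.1429
Step 2: 130 μL brought to 50 mL → factor 50000/130 = 384.62
Step 3: 0.4 mL brought to 3000 μL → factor 3/0.4 = 7.5
Step 4: 140 μL + 1100 μL = 1240 μL total → factor 1240/140 = 8.8571
Overall dilution factor = 9.1429 × 384.62 × 7.5 × 8.8571 = 2.3359 × 10^5
Final = 3.00 × 10^8 cells/mL / 2.3359 × 10^5 = 1.28 × 10^3 cells/mL

1.28 × 10^3 cells/mL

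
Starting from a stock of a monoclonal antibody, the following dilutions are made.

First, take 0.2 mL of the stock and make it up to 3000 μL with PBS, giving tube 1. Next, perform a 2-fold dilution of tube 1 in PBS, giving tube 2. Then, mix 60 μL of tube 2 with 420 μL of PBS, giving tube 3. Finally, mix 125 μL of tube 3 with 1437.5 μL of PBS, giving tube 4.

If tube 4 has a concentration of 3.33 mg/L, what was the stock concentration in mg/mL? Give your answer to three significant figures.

Step 1: 0.2 mL brought to 3000 μL → factor 3/0.2 = 15
Step 2: 2-fold → factor 2
Step 3: 60 μL + 420 μL = 480 μL total → factor 480/60 = 8
Step 4: 125 μL + 1437.5 μL = 1562.5 μL total → factor 1562.5/125 = 12.5
Overall dilution factor = 15 × 2 × 8 × 12.5 = 3000
Stock = 3.33 mg/L × 3000 = 9990 mg/L = 9.99 mg/mL

9.99 mg/mL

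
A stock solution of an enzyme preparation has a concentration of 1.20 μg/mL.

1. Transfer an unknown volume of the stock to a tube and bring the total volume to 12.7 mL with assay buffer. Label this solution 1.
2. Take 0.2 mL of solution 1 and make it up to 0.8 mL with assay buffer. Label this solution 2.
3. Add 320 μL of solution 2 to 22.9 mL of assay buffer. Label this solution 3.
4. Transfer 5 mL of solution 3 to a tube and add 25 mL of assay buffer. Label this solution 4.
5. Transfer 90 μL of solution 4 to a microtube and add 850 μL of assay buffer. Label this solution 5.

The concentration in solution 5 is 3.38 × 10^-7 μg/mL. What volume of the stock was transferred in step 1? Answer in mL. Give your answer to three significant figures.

0.0651 mL

Step 1: v brought to 12.7 mL → factor = 12.7 mL/v
Step 2: 0.2 mL brought to 0.8 mL → factor 0.8/0.2 = 4
Step 3: 320 μL + 22.9 mL = 23220 μL total → factor 23220/320 = 72.562
Step 4: 5 mL + 25 mL = 30 mL total → factor 30/5 = 6
Step 5: 90 μL + 850 μL = 940 μL total → factor 940/90 = 10.444
Product of known-step factors = 18189
Overall factor = 1.20 μg/mL / (3.38 × 10^-7 μg/mL) = 3.5503 × 10^6
Step-1 factor = 3.5503 × 10^6 / 18189 = 195.19
v = 12.7 mL / 195.19 = 0.0651 mL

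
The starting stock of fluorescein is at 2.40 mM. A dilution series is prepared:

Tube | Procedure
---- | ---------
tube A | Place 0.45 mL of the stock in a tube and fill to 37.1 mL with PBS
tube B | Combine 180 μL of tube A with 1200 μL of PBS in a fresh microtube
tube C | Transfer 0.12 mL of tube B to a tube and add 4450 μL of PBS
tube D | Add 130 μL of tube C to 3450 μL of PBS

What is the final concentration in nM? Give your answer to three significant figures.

Step 1: 0.45 mL brought to 37.1 mL → factor 37.1/0.45 = 82.444
Step 2: 180 μL + 1200 μL = 1380 μL total → factor 1380/180 = 7.6667
Step 3: 0.12 mL + 4450 μL = 4.57 mL total → factor 4.57/0.12 = 38.083
Step 4: 130 μL + 3450 μL = 3580 μL total → factor 3580/130 = 27.538
Overall dilution factor = 82.444 × 7.6667 × 38.083 × 27.538 = 6.6289 × 10^5
Final = 2.40 mM / 6.6289 × 10^5 = 3.621 × 10^-6 mM = 3.62 nM

3.62 nM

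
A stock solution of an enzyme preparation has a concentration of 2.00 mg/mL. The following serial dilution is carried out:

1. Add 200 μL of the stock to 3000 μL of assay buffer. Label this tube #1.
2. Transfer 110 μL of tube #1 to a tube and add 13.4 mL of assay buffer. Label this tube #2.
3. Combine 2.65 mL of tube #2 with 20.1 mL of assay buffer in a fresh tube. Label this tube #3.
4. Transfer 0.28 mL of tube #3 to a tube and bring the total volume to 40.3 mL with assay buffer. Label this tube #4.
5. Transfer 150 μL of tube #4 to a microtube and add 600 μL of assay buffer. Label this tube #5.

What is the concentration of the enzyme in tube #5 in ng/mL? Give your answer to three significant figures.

0.165 ng/mL

Step 1: 200 μL + 3000 μL = 3200 μL total → factor 3200/200 = 16
Step 2: 110 μL + 13.4 mL = 13510 μL total → factor 13510/110 = 122.82
Step 3: 2.65 mL + 20.1 mL = 22.75 mL total → factor 22.75/2.65 = 8.5849
Step 4: 0.28 mL brought to 40.3 mL → factor 40.3/0.28 = 143.93
Step 5: 150 μL + 600 μL = 750 μL total → factor 750/150 = 5
Overall dilution factor = 16 × 122.82 × 8.5849 × 143.93 × 5 = 1.214 × 10^7
Final = 2.00 mg/mL / 1.214 × 10^7 = 1.647 × 10^-7 mg/mL = 0.165 ng/mL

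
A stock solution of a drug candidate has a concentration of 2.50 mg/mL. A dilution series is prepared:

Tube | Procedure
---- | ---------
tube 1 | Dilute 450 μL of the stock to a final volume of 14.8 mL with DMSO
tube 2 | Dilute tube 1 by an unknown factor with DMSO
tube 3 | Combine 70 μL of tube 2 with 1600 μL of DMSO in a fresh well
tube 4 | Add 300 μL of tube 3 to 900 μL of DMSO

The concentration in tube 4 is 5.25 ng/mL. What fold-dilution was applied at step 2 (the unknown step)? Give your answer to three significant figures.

Step 1: 450 μL brought to 14.8 mL → factor 14800/450 = 32.889
Step 2: unknown factor x
Step 3: 70 μL + 1600 μL = 1670 μL total → factor 1670/70 = 23.857
Step 4: 300 μL + 900 μL = 1200 μL total → factor 1200/300 = 4
Product of known-step factors = 3138.5
Overall factor = 2.50 mg/mL / (5.25 ng/mL) = 4.7619 × 10^5
x = 4.7619 × 10^5 / 3138.5 = 152

152-fold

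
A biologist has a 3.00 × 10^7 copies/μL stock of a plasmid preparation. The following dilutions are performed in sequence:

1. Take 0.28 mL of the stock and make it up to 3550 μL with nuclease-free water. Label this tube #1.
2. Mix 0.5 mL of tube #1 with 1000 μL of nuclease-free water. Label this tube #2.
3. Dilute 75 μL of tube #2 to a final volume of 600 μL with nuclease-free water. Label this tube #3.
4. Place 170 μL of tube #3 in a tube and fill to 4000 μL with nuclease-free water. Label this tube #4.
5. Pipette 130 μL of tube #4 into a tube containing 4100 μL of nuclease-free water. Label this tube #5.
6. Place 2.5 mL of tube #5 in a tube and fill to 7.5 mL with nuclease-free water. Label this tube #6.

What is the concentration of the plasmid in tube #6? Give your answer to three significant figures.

Step 1: 0.28 mL brought to 3550 μL → factor 3.55/0.28 = 12.679
Step 2: 0.5 mL + 1000 μL = 1.5 mL total → factor 1.5/0.5 = 3
Step 3: 75 μL brought to 600 μL → factor 600/75 = 8
Step 4: 170 μL brought to 4000 μL → factor 4000/170 = 23.529
Step 5: 130 μL + 4100 μL = 4230 μL total → factor 4230/130 = 32.538
Step 6: 2.5 mL brought to 7.5 mL → factor 7.5/2.5 = 3
Overall dilution factor = 12.679 × 3 × 8 × 23.529 × 32.538 × 3 = 6.9889 × 10^5
Final = 3.00 × 10^7 copies/μL / 6.9889 × 10^5 = 42.9 copies/μL

42.9 copies/μL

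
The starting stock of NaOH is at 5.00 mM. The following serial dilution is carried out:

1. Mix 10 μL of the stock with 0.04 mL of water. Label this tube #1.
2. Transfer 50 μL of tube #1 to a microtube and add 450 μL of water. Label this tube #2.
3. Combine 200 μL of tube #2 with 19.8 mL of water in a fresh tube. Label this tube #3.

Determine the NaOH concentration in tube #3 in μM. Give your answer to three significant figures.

1.00 μM

Step 1: 10 μL + 0.04 mL = 50 μL total → factor 50/10 = 5
Step 2: 50 μL + 450 μL = 500 μL total → factor 500/50 = 10
Step 3: 200 μL + 19.8 mL = 20000 μL total → factor 20000/200 = 100
Overall dilution factor = 5 × 10 × 100 = 5000
Final = 5.00 mM / 5000 = 0.001000 mM = 1.00 μM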